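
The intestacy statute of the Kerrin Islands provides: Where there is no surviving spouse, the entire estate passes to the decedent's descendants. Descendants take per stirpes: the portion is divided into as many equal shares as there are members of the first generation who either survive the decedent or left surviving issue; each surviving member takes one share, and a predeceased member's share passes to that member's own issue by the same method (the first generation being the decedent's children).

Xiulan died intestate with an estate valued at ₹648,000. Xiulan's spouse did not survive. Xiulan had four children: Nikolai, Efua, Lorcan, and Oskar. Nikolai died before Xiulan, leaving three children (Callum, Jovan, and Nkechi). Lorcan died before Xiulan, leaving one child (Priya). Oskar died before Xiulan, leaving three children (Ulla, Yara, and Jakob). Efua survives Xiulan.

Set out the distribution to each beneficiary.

The entire ₹648,000 passes to the descendants.
That amount (₹648,000) is divided into 4 shares of ₹162,000: Efua takes ₹162,000; Nikolai's ₹162,000 share passes to Nikolai's issue; Lorcan's ₹162,000 share passes to Lorcan's issue; Oskar's ₹162,000 share passes to Oskar's issue.
Nikolai's share (₹162,000) is divided into 3 shares of ₹54,000: Callum, Jovan, and Nkechi each take ₹54,000.
Lorcan's share (₹162,000) passes entirely to Priya.
Oskar's share (₹162,000) is divided into 3 shares of ₹54,000: Ulla, Yara, and Jakob each take ₹54,000.

Callum: ₹54,000; Jovan: ₹54,000; Nkechi: ₹54,000; Efua: ₹162,000; Priya: ₹162,000; Ulla: ₹54,000; Yara: ₹54,000; Jakob: ₹54,000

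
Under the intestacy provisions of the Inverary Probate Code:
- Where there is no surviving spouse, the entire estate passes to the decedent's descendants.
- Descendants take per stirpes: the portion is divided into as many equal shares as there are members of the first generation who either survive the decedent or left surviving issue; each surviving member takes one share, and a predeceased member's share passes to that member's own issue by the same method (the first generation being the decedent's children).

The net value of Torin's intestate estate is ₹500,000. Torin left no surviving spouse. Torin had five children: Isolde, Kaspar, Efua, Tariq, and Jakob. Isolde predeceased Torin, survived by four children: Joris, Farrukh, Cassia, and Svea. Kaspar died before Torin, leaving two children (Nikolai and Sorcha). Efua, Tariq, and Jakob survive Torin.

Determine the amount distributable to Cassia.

The entire ₹500,000 passes to the descendants.
That amount (₹500,000) is divided into 5 shares of ₹100,000: Efua, Tariq, and Jakob each take ₹100,000; Isolde's ₹100,000 share passes to Isolde's issue; Kaspar's ₹100,000 share passes to Kaspar's issue.
Isolde's share (₹100,000) is divided into 4 shares of ₹25,000: Joris, Farrukh, Cassia, and Svea each take ₹25,000.
Kaspar's share (₹100,000) is divided into 2 shares of ₹50,000: Nikolai and Sorcha each take ₹50,000.

Cassia receives ₹25,000.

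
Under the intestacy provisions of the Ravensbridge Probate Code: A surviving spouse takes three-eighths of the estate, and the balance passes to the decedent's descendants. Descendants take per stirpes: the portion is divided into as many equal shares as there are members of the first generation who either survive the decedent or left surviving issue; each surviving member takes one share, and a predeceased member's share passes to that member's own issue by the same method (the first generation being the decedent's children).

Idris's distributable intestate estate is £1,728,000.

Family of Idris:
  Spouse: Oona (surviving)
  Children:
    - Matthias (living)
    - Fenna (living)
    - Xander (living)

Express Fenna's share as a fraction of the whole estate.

Fenna receives 5/24 of the estate.

Oona takes three-eighths of £1,728,000 = £648,000. The remaining £1,080,000 passes to the descendants.
The descendants' portion (£1,080,000) is divided into 3 shares of £360,000: Matthias, Fenna, and Xander each take £360,000.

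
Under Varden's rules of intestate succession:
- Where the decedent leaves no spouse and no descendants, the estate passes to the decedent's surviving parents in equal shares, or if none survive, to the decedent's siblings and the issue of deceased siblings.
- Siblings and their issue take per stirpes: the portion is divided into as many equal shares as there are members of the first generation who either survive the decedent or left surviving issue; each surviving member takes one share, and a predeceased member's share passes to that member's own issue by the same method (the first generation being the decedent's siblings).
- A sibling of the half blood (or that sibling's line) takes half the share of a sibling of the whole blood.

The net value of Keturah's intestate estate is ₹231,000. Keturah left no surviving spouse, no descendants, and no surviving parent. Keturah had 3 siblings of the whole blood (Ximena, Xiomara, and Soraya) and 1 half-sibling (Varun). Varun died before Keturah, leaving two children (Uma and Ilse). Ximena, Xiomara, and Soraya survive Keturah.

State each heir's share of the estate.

The entire ₹231,000 passes to the siblings and their issue.
Counting each half-blood sibling's line as half a unit, there are 7/2 units in ₹231,000, so one unit is ₹66,000. Whole-blood lines (Ximena, Xiomara, and Soraya) take ₹66,000 each; half-blood lines (Varun) take ₹33,000 each.
Varun's share (₹33,000) is divided into 2 shares of ₹16,500: Uma and Ilse each take ₹16,500.

Ximena: ₹66,000; Xiomara: ₹66,000; Uma: ₹16,500; Ilse: ₹16,500; Soraya: ₹66,000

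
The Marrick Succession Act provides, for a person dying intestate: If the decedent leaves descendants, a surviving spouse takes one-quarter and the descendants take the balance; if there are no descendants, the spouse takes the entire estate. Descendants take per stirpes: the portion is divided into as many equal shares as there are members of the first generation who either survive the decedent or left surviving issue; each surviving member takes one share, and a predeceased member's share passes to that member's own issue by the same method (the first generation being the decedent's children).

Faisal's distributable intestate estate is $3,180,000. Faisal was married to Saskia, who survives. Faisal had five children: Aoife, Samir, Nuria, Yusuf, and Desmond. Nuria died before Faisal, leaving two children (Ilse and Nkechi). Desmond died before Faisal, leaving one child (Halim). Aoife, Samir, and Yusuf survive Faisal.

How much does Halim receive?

Saskia takes one-quarter of $3,180,000 = $795,000. The remaining $2,385,000 passes to the descendants.
The descendants' portion ($2,385,000) is divided into 5 shares of $477,000: Aoife, Samir, and Yusuf each take $477,000; Nuria's $477,000 share passes to Nuria's issue; Desmond's $477,000 share passes to Desmond's issue.
Nuria's share ($477,000) is divided into 2 shares of $238,500: Ilse and Nkechi each take $238,500.
Desmond's share ($477,000) passes entirely to Halim.

Halim receives $477,000.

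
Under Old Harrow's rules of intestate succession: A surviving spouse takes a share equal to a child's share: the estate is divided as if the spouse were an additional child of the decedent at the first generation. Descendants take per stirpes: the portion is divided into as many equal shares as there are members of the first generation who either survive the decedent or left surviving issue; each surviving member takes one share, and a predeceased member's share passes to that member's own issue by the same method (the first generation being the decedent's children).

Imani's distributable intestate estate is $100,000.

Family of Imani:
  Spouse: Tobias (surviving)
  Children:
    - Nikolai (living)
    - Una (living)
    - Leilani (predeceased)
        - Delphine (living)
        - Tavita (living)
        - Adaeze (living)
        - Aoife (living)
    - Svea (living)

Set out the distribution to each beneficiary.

Tobias: $20,000; Nikolai: $20,000; Una: $20,000; Delphine: $5,000; Tavita: $5,000; Adaeze: $5,000; Aoife: $5,000; Svea: $20,000

The spouse counts as an additional share at the children's level, so there are 5 primary shares of $20,000. Tobias takes one such share ($20,000).
The children's combined portion ($80,000) is divided into 4 shares of $20,000: Nikolai, Una, and Svea each take $20,000; Leilani's $20,000 share passes to Leilani's issue.
Leilani's share ($20,000) is divided into 4 shares of $5,000: Delphine, Tavita, Adaeze, and Aoife each take $5,000.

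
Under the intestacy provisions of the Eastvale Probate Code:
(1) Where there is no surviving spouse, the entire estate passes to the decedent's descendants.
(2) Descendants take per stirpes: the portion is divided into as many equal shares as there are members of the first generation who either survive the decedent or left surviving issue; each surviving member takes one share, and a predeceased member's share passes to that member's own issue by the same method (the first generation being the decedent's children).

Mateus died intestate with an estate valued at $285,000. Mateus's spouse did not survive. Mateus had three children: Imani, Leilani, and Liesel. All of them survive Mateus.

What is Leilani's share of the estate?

Leilani receives $95,000.

The entire $285,000 passes to the descendants.
That amount ($285,000) is divided into 3 shares of $95,000: Imani, Leilani, and Liesel each take $95,000.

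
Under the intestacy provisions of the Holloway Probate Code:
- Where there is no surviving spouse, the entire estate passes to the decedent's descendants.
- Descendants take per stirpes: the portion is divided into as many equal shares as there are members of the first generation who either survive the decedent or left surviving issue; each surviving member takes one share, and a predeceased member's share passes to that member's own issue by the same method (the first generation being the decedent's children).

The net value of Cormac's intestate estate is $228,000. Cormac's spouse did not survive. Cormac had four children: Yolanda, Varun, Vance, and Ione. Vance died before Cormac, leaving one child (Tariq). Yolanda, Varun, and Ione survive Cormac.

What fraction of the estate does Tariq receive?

The entire $228,000 passes to the descendants.
That amount ($228,000) is divided into 4 shares of $57,000: Yolanda, Varun, and Ione each take $57,000; Vance's $57,000 share passes to Vance's issue.
Vance's share ($57,000) passes entirely to Tariq.

Tariq receives 1/4 of the estate.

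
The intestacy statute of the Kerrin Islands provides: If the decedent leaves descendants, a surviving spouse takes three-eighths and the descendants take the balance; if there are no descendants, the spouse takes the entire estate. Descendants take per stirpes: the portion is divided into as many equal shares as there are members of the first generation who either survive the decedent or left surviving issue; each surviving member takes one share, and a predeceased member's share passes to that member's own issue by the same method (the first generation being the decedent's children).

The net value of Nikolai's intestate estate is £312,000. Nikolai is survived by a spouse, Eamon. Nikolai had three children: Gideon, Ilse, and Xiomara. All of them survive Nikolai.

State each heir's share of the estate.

Eamon: £117,000; Gideon: £65,000; Ilse: £65,000; Xiomara: £65,000

Eamon takes three-eighths of £312,000 = £117,000. The remaining £195,000 passes to the descendants.
The descendants' portion (£195,000) is divided into 3 shares of £65,000: Gideon, Ilse, and Xiomara each take £65,000.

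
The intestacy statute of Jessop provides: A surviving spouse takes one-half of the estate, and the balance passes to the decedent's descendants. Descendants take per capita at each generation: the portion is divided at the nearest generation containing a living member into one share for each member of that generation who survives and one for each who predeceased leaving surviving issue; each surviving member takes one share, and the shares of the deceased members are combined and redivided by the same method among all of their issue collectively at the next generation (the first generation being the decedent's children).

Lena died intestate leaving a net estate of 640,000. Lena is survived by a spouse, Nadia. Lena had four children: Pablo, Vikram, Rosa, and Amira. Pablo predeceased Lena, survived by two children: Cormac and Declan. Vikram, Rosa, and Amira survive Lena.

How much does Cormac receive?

Nadia takes one-half of 640,000 = 320,000. The remaining 320,000 passes to the descendants.
The descendants' portion (320,000) is divided at the children's generation into 4 shares of 80,000. Vikram, Rosa, and Amira each take 80,000. The remaining share for the deceased Pablo (80,000) is carried to the next generation.
That pool (80,000) is divided at the grandchildren's generation equally among Cormac and Declan: 40,000 each.

Cormac receives 40,000.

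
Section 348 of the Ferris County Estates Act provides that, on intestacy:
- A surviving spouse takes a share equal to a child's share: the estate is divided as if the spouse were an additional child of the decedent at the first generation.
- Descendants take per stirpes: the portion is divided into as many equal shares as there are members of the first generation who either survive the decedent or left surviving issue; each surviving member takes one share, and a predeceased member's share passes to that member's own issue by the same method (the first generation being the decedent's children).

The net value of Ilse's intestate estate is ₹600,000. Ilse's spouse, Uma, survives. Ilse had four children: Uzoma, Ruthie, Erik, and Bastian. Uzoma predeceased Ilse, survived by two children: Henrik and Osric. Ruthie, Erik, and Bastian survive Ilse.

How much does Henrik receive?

Henrik receives ₹60,000.

The spouse counts as an additional share at the children's level, so there are 5 primary shares of ₹120,000. Uma takes one such share (₹120,000).
The children's combined portion (₹480,000) is divided into 4 shares of ₹120,000: Ruthie, Erik, and Bastian each take ₹120,000; Uzoma's ₹120,000 share passes to Uzoma's issue.
Uzoma's share (₹120,000) is divided into 2 shares of ₹60,000: Henrik and Osric each take ₹60,000.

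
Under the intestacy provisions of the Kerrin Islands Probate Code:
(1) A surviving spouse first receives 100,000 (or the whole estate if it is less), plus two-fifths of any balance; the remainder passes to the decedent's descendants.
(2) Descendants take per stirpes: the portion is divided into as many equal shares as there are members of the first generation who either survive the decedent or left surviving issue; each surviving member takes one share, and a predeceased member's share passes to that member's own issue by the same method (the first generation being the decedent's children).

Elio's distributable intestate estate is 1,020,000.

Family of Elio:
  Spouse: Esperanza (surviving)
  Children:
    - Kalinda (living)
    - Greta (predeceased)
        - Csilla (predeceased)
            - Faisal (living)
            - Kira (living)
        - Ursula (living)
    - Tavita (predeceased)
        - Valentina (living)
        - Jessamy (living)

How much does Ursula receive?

Ursula receives 92,000.

Esperanza first takes 100,000, leaving a balance of 920,000. Esperanza then takes two-fifths of the balance (368,000), for a total of 468,000. The remaining 552,000 passes to the descendants.
The descendants' portion (552,000) is divided into 3 shares of 184,000: Kalinda takes 184,000; Greta's 184,000 share passes to Greta's issue; Tavita's 184,000 share passes to Tavita's issue.
Greta's share (184,000) is divided into 2 shares of 92,000: Ursula takes 92,000; Csilla's 92,000 share passes to Csilla's issue.
Csilla's share (92,000) is divided into 2 shares of 46,000: Faisal and Kira each take 46,000.
Tavita's share (184,000) is divided into 2 shares of 92,000: Valentina and Jessamy each take 92,000.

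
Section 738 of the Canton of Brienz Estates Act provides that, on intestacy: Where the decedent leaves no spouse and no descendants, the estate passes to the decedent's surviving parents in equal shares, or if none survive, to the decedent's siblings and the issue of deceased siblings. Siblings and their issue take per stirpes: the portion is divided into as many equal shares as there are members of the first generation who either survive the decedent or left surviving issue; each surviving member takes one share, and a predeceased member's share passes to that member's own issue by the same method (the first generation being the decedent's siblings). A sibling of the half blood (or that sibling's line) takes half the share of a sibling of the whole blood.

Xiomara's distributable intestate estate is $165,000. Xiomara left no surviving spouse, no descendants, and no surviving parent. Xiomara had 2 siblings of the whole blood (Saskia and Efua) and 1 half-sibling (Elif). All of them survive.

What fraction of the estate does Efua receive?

Efua receives 2/5 of the estate.

The entire $165,000 passes to the siblings and their issue.
Counting each half-blood sibling's line as half a unit, there are 5/2 units in $165,000, so one unit is $66,000. Whole-blood lines (Saskia and Efua) take $66,000 each; half-blood lines (Elif) take $33,000 each.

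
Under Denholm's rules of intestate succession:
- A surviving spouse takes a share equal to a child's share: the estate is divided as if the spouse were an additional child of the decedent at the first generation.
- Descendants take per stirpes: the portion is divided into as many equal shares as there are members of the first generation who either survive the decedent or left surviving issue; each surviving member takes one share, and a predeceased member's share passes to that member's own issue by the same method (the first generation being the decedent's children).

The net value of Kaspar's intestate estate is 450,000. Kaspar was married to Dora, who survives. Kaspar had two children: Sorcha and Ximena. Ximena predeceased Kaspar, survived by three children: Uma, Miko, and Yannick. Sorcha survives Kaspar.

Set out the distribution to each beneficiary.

The spouse counts as an additional share at the children's level, so there are 3 primary shares of 150,000. Dora takes one such share (150,000).
The children's combined portion (300,000) is divided into 2 shares of 150,000: Sorcha takes 150,000; Ximena's 150,000 share passes to Ximena's issue.
Ximena's share (150,000) is divided into 3 shares of 50,000: Uma, Miko, and Yannick each take 50,000.

Dora: 150,000; Sorcha: 150,000; Uma: 50,000; Miko: 50,000; Yannick: 50,000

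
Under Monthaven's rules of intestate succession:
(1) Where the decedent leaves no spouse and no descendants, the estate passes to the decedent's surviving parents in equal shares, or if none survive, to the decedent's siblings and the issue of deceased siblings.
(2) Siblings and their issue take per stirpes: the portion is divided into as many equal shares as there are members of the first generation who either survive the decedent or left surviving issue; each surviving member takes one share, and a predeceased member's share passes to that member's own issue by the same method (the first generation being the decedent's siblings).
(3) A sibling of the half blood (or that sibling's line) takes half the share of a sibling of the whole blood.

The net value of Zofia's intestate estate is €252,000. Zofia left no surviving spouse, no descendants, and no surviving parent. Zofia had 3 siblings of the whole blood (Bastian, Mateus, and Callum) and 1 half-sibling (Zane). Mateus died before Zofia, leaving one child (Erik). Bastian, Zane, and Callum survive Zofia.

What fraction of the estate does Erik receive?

The entire €252,000 passes to the siblings and their issue.
Counting each half-blood sibling's line as half a unit, there are 7/2 units in €252,000, so one unit is €72,000. Whole-blood lines (Bastian, Mateus, and Callum) take €72,000 each; half-blood lines (Zane) take €36,000 each.
Mateus's share (€72,000) passes entirely to Erik.

Erik receives 2/7 of the estate.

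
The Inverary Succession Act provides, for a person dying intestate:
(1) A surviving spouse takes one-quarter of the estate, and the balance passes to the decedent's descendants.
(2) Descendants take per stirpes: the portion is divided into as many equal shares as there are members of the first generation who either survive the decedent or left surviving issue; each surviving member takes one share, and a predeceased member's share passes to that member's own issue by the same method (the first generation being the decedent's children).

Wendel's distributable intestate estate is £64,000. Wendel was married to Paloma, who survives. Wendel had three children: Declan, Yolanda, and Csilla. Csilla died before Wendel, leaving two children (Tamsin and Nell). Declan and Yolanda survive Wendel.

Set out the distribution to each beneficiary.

Paloma: £16,000; Declan: £16,000; Yolanda: £16,000; Tamsin: £8,000; Nell: £8,000

Paloma takes one-quarter of £64,000 = £16,000. The remaining £48,000 passes to the descendants.
The descendants' portion (£48,000) is divided into 3 shares of £16,000: Declan and Yolanda each take £16,000; Csilla's £16,000 share passes to Csilla's issue.
Csilla's share (£16,000) is divided into 2 shares of £8,000: Tamsin and Nell each take £8,000.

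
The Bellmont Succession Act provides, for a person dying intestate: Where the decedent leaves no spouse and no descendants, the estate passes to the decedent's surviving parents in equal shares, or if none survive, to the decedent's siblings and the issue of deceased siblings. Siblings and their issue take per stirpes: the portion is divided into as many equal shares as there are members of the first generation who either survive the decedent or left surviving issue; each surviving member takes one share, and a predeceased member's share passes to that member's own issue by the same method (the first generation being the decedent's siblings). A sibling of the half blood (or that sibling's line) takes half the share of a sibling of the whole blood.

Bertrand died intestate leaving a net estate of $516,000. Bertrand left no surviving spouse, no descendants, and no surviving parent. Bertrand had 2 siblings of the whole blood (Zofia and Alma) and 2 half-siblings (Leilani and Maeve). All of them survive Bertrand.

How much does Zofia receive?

Zofia receives $172,000.

The entire $516,000 passes to the siblings and their issue.
Counting each half-blood sibling's line as half a unit, there are 3 units in $516,000, so one unit is $172,000. Whole-blood lines (Zofia and Alma) take $172,000 each; half-blood lines (Leilani and Maeve) take $86,000 each.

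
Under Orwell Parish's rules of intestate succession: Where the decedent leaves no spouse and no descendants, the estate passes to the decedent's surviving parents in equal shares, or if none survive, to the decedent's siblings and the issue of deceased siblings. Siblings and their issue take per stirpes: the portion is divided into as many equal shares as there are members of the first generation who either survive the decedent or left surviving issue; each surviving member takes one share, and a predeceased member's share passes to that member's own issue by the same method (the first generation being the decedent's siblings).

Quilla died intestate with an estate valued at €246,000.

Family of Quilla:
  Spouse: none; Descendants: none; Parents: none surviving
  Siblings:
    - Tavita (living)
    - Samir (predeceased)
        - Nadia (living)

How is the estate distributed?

The entire €246,000 passes to the siblings and their issue.
That amount (€246,000) is divided into 2 shares of €123,000: Tavita takes €123,000; Samir's €123,000 share passes to Samir's issue.
Samir's share (€123,000) passes entirely to Nadia.

Tavita: €123,000; Nadia: €123,000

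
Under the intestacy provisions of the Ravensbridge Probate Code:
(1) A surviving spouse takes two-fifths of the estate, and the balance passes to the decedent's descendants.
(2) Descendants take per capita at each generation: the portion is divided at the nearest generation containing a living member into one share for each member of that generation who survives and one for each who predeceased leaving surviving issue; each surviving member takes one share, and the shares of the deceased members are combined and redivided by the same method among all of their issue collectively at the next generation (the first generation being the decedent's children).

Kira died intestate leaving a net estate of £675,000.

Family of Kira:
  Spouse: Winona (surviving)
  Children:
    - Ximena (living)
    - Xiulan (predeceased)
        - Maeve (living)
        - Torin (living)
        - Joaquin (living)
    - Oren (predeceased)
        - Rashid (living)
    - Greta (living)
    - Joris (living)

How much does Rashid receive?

Winona takes two-fifths of £675,000 = £270,000. The remaining £405,000 passes to the descendants.
The descendants' portion (£405,000) is divided at the children's generation into 5 shares of £81,000. Ximena, Greta, and Joris each take £81,000. The 2 shares of the deceased (Xiulan and Oren) are combined into a pool of £162,000.
That pool (£162,000) is divided at the grandchildren's generation equally among Maeve, Torin, Joaquin, and Rashid: £40,500 each.

Rashid receives £40,500.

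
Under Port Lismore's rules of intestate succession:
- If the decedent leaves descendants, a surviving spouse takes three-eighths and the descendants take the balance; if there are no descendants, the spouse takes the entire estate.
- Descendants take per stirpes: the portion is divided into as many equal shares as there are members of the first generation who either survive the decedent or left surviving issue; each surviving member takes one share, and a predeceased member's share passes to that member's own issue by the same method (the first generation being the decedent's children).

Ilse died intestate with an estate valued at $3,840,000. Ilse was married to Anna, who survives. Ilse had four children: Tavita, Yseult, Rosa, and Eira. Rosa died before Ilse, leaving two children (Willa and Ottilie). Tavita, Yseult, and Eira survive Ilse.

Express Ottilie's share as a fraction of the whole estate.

Anna takes three-eighths of $3,840,000 = $1,440,000. The remaining $2,400,000 passes to the descendants.
The descendants' portion ($2,400,000) is divided into 4 shares of $600,000: Tavita, Yseult, and Eira each take $600,000; Rosa's $600,000 share passes to Rosa's issue.
Rosa's share ($600,000) is divided into 2 shares of $300,000: Willa and Ottilie each take $300,000.

Ottilie receives 5/64 of the estate.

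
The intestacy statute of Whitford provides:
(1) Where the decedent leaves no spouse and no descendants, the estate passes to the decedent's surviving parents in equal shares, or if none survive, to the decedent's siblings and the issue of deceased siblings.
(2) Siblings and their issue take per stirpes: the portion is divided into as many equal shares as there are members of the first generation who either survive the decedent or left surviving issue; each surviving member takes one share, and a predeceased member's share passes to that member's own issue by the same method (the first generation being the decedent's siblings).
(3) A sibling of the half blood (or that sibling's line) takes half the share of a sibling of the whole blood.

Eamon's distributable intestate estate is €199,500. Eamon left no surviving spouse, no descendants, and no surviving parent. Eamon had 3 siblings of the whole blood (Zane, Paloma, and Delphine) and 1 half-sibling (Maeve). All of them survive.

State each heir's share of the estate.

The entire €199,500 passes to the siblings and their issue.
Counting each half-blood sibling's line as half a unit, there are 7/2 units in €199,500, so one unit is €57,000. Whole-blood lines (Zane, Paloma, and Delphine) take €57,000 each; half-blood lines (Maeve) take €28,500 each.

Zane: €57,000; Maeve: €28,500; Paloma: €57,000; Delphine: €57,000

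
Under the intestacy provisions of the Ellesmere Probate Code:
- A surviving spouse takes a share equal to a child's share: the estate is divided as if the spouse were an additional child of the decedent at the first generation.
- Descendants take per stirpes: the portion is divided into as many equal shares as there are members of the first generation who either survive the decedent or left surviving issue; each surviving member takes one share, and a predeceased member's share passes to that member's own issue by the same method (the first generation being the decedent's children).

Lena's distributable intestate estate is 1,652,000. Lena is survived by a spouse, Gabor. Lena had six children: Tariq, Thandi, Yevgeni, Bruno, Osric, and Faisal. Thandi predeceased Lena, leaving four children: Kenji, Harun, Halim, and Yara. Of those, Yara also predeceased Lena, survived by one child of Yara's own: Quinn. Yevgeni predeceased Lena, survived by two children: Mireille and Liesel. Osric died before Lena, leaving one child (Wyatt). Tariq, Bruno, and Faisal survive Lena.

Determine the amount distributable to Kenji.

The spouse counts as an additional share at the children's level, so there are 7 primary shares of 236,000. Gabor takes one such share (236,000).
The children's combined portion (1,416,000) is divided into 6 shares of 236,000: Tariq, Bruno, and Faisal each take 236,000; Thandi's 236,000 share passes to Thandi's issue; Yevgeni's 236,000 share passes to Yevgeni's issue; Osric's 236,000 share passes to Osric's issue.
Thandi's share (236,000) is divided into 4 shares of 59,000: Kenji, Harun, and Halim each take 59,000; Yara's 59,000 share passes to Yara's issue.
Yara's share (59,000) passes entirely to Quinn.
Yevgeni's share (236,000) is divided into 2 shares of 118,000: Mireille and Liesel each take 118,000.
Osric's share (236,000) passes entirely to Wyatt.

Kenji receives 59,000.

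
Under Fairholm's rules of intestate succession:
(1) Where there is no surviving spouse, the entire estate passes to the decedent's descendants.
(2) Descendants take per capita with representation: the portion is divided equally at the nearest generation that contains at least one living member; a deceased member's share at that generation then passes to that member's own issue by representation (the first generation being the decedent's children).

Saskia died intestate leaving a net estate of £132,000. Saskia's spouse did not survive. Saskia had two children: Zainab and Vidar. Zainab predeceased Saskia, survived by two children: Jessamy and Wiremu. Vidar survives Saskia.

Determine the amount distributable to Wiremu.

The entire £132,000 passes to the descendants.
That amount (£132,000) is divided into 2 shares of £66,000: Vidar takes £66,000; Zainab's £66,000 share passes to Zainab's issue.
Zainab's share (£66,000) is divided into 2 shares of £33,000: Jessamy and Wiremu each take £33,000.

Wiremu receives £33,000.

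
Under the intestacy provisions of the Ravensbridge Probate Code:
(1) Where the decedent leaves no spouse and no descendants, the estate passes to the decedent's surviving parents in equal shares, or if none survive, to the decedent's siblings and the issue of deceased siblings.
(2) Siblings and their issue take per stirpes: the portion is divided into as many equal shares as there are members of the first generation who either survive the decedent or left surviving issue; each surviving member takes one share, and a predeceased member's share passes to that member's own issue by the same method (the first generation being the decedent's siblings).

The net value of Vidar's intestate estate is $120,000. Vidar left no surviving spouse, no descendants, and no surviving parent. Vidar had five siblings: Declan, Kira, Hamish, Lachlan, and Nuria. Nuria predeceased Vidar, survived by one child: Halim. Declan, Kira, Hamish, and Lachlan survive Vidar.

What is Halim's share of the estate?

Halim receives $24,000.

The entire $120,000 passes to the siblings and their issue.
That amount ($120,000) is divided into 5 shares of $24,000: Declan, Kira, Hamish, and Lachlan each take $24,000; Nuria's $24,000 share passes to Nuria's issue.
Nuria's share ($24,000) passes entirely to Halim.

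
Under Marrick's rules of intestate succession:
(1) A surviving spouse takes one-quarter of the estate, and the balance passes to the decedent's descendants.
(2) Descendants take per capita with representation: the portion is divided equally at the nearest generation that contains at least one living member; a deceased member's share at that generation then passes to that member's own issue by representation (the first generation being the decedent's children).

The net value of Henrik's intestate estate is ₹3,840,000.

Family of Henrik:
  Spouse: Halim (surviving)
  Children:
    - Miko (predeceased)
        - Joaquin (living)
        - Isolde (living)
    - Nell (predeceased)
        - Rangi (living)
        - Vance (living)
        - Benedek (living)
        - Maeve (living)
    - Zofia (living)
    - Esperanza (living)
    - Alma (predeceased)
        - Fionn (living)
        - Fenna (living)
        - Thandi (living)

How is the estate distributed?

Halim: ₹960,000; Joaquin: ₹288,000; Isolde: ₹288,000; Rangi: ₹144,000; Vance: ₹144,000; Benedek: ₹144,000; Maeve: ₹144,000; Zofia: ₹576,000; Esperanza: ₹576,000; Fionn: ₹192,000; Fenna: ₹192,000; Thandi: ₹192,000

Halim takes one-quarter of ₹3,840,000 = ₹960,000. The remaining ₹2,880,000 passes to the descendants.
The descendants' portion (₹2,880,000) is divided into 5 shares of ₹576,000: Zofia and Esperanza each take ₹576,000; Miko's ₹576,000 share passes to Miko's issue; Nell's ₹576,000 share passes to Nell's issue; Alma's ₹576,000 share passes to Alma's issue.
Miko's share (₹576,000) is divided into 2 shares of ₹288,000: Joaquin and Isolde each take ₹288,000.
Nell's share (₹576,000) is divided into 4 shares of ₹144,000: Rangi, Vance, Benedek, and Maeve each take ₹144,000.
Alma's share (₹576,000) is divided into 3 shares of ₹192,000: Fionn, Fenna, and Thandi each take ₹192,000.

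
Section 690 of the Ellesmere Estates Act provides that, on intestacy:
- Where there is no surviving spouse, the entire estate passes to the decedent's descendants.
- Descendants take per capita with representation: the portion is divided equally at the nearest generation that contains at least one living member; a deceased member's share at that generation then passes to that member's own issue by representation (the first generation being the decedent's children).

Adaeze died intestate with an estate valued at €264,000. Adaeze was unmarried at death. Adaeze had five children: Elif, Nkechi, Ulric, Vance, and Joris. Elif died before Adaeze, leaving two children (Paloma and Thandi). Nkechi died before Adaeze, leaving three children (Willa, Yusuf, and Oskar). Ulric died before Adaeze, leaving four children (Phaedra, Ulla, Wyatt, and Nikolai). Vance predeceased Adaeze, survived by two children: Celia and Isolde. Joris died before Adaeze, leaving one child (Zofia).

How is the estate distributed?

Paloma: €22,000; Thandi: €22,000; Willa: €22,000; Yusuf: €22,000; Oskar: €22,000; Phaedra: €22,000; Ulla: €22,000; Wyatt: €22,000; Nikolai: €22,000; Celia: €22,000; Isolde: €22,000; Zofia: €22,000

The entire €264,000 passes to the descendants.
No child survives, so the initial division is made at the grandchildren's generation.
That amount (€264,000) is divided into 12 shares of €22,000: Paloma, Thandi, Willa, Yusuf, Oskar, Phaedra, Ulla, Wyatt, Nikolai, Celia, Isolde, and Zofia each take €22,000.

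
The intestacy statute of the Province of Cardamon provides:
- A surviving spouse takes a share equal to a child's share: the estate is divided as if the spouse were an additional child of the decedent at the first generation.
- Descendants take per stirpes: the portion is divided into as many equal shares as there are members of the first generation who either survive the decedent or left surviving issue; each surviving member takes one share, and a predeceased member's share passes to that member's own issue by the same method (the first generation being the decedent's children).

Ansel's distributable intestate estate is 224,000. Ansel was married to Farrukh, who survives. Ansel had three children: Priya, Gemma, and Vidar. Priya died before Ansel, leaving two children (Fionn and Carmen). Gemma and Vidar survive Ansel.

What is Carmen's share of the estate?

The spouse counts as an additional share at the children's level, so there are 4 primary shares of 56,000. Farrukh takes one such share (56,000).
The children's combined portion (168,000) is divided into 3 shares of 56,000: Gemma and Vidar each take 56,000; Priya's 56,000 share passes to Priya's issue.
Priya's share (56,000) is divided into 2 shares of 28,000: Fionn and Carmen each take 28,000.

Carmen receives 28,000.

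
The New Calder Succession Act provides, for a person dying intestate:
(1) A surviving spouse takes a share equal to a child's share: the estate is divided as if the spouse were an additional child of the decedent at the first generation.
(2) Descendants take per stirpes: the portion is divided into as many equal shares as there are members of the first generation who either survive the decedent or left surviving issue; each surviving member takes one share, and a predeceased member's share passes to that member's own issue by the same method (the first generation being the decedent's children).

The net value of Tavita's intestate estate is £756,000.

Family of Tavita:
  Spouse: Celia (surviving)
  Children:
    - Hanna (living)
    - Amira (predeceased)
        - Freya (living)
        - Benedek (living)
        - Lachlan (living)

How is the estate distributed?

Celia: £252,000; Hanna: £252,000; Freya: £84,000; Benedek: £84,000; Lachlan: £84,000

The spouse counts as an additional share at the children's level, so there are 3 primary shares of £252,000. Celia takes one such share (£252,000).
The children's combined portion (£504,000) is divided into 2 shares of £252,000: Hanna takes £252,000; Amira's £252,000 share passes to Amira's issue.
Amira's share (£252,000) is divided into 3 shares of £84,000: Freya, Benedek, and Lachlan each take £84,000.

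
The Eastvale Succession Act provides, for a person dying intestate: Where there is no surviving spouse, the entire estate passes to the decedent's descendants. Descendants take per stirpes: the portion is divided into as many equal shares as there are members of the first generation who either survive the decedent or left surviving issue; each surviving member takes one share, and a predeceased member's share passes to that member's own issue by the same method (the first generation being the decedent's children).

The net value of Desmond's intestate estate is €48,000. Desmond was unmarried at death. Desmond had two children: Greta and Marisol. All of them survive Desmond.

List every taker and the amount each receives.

Greta: €24,000; Marisol: €24,000

The entire €48,000 passes to the descendants.
That amount (€48,000) is divided into 2 shares of €24,000: Greta and Marisol each take €24,000.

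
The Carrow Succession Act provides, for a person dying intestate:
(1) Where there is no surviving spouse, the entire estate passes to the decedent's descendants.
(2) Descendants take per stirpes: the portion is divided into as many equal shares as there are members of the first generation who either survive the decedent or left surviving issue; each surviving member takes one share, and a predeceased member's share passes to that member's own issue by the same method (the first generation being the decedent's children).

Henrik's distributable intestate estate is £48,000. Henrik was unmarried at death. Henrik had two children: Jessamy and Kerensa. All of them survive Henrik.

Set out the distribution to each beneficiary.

The entire £48,000 passes to the descendants.
That amount (£48,000) is divided into 2 shares of £24,000: Jessamy and Kerensa each take £24,000.

Jessamy: £24,000; Kerensa: £24,000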